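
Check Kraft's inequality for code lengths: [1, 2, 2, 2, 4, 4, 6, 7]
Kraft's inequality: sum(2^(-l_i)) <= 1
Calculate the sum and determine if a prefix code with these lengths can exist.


Sum = 2^(-1) + 2^(-2) + 2^(-2) + 2^(-2) + 2^(-4) + 2^(-4) + 2^(-6) + 2^(-7)
    = 0.5 + 0.25 + 0.25 + 0.25 + 0.0625 + 0.0625 + 0.015625 + 0.0078125
    = 179/128 = 1.3984375
Since 1.3984375 > 1, Kraft's inequality is NOT satisfied.
A prefix code with these lengths CANNOT exist.

Kraft sum = 1.3984375. Not satisfied.


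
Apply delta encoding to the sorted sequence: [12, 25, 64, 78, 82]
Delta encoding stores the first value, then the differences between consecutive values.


First value: 12
Deltas:
  25 - 12 = 13
  64 - 25 = 39
  78 - 64 = 14
  82 - 78 = 4


Delta encoded: [12, 13, 39, 14, 4]


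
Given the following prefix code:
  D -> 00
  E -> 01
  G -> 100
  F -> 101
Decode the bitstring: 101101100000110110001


Decoding step by step:
Bits 101 -> F
Bits 101 -> F
Bits 100 -> G
Bits 00 -> D
Bits 01 -> E
Bits 101 -> F
Bits 100 -> G
Bits 01 -> E


Decoded message: FFGDEFGE


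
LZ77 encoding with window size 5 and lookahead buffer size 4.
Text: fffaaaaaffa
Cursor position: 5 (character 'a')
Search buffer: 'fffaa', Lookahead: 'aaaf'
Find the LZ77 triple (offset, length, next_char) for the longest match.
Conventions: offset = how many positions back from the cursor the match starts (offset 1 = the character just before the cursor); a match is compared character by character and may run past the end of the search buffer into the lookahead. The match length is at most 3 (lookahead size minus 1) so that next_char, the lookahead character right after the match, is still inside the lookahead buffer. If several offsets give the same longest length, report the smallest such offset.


Try each offset into the search buffer:
  offset=1 (pos 4, char 'a'): match length 3
  offset=2 (pos 3, char 'a'): match length 3
  offset=3 (pos 2, char 'f'): match length 0
  offset=4 (pos 1, char 'f'): match length 0
  offset=5 (pos 0, char 'f'): match length 0
Longest match has length 3, found at offsets 1, 2; take the smallest, offset 1.
next_char = character at position 5 + 3 = 8 -> 'f'

Best match: offset=1, length=3 (matching 'aaa' starting at position 4)
LZ77 triple: (1, 3, 'f')


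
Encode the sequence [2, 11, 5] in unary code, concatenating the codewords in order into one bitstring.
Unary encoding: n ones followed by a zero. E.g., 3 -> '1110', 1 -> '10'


Encode each number as n ones followed by a terminating 0:
  2 -> 110 (3 bits)
  11 -> 111111111110 (12 bits)
  5 -> 111110 (6 bits)
Total length = 3 + 12 + 6 = 21 bits.

Unary([2, 11, 5]) = 110111111111110111110 (21 bits)


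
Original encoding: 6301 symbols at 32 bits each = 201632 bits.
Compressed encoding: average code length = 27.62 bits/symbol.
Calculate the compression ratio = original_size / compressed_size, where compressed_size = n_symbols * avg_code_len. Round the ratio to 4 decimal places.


original_size = n_symbols * orig_bits = 6301 * 32 = 201632 bits
compressed_size = n_symbols * avg_code_len = 6301 * 27.62 = 174033.62 bits
ratio = original_size / compressed_size = 201632 / 174033.62 = 1.1586

Compression ratio = 1.1586


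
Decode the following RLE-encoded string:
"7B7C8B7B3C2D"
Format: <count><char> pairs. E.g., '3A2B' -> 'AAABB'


Expanding each <count><char> pair:
  7B -> 'BBBBBBB'
  7C -> 'CCCCCCC'
  8B -> 'BBBBBBBB'
  7B -> 'BBBBBBB'
  3C -> 'CCC'
  2D -> 'DD'

Decoded = BBBBBBBCCCCCCCBBBBBBBBBBBBBBBCCCDD


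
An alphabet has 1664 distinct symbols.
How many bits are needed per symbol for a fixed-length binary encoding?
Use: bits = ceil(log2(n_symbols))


log2(1664) = 10.7004
Bracket: 2^10 = 1024 < 1664 <= 2^11 = 2048
So ceil(log2(1664)) = 11

bits = ceil(log2(1664)) = ceil(10.7004) = 11 bits


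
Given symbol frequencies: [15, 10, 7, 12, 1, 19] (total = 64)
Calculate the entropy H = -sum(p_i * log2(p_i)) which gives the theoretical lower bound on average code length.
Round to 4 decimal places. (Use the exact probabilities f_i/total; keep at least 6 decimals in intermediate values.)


Per-symbol terms -p_i * log2(p_i) with p_i = f_i/64:
  p = 15/64 = 0.234375: log2(p) = -2.093109, -p*log2(p) = 0.490573
  p = 10/64 = 0.156250: log2(p) = -2.678072, -p*log2(p) = 0.418449
  p = 7/64 = 0.109375: log2(p) = -3.192645, -p*log2(p) = 0.349196
  p = 12/64 = 0.187500: log2(p) = -2.415037, -p*log2(p) = 0.452820
  p = 1/64 = 0.015625: log2(p) = -6.000000, -p*log2(p) = 0.093750
  p = 19/64 = 0.296875: log2(p) = -1.752072, -p*log2(p) = 0.520147
H = 0.490573 + 0.418449 + 0.349196 + 0.452820 + 0.093750 + 0.520147 = 2.324935

H = 2.3249 bits/symbol


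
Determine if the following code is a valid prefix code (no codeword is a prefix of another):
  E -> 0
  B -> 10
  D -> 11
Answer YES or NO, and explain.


Checking each pair (does one codeword prefix another?):
  E='0' vs B='10': no prefix
  E='0' vs D='11': no prefix
  B='10' vs E='0': no prefix
  B='10' vs D='11': no prefix
  D='11' vs E='0': no prefix
  D='11' vs B='10': no prefix
No violation found over all pairs.

YES -- this is a valid prefix code. No codeword is a prefix of any other codeword.


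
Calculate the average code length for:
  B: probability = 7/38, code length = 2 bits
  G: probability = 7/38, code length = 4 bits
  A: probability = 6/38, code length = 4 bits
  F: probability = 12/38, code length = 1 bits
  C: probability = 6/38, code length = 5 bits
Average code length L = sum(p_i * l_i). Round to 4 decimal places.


Weighted contributions p_i * l_i:
  B: (7/38) * 2 = 14/38
  G: (7/38) * 4 = 28/38
  A: (6/38) * 4 = 24/38
  F: (12/38) * 1 = 12/38
  C: (6/38) * 5 = 30/38
Sum = (14 + 28 + 24 + 12 + 30)/38 = 108/38

L = 108/38 = 2.8421 bits/symbol


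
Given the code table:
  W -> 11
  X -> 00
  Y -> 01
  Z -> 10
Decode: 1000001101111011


Decoding:
10 -> Z
00 -> X
00 -> X
11 -> W
01 -> Y
11 -> W
10 -> Z
11 -> W


Result: ZXXWYWZW


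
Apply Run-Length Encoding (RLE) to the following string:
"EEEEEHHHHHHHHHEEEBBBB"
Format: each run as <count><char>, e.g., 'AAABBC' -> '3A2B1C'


Scanning runs left to right:
  i=0: run of 'E' x 5 -> '5E'
  i=5: run of 'H' x 9 -> '9H'
  i=14: run of 'E' x 3 -> '3E'
  i=17: run of 'B' x 4 -> '4B'

RLE = 5E9H3E4B


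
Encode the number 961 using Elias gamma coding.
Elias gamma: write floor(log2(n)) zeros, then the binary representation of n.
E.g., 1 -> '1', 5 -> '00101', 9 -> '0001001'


num_bits = floor(log2(961)) + 1 = 10
leading_zeros = num_bits - 1 = 9
binary(961) = 1111000001

Elias gamma(961) = '000000000' + '1111000001' = 0000000001111000001 (19 bits)


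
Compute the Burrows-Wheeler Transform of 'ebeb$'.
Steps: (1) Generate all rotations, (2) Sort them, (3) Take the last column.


Rotations (sorted):
  0: $ebeb -> last char: b
  1: b$ebe -> last char: e
  2: beb$e -> last char: e
  3: eb$eb -> last char: b
  4: ebeb$ -> last char: $


BWT = beeb$


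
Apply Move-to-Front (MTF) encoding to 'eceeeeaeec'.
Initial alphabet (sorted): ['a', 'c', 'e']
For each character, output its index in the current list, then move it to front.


MTF encoding:
'e': index 2 in ['a', 'c', 'e'] -> ['e', 'a', 'c']
'c': index 2 in ['e', 'a', 'c'] -> ['c', 'e', 'a']
'e': index 1 in ['c', 'e', 'a'] -> ['e', 'c', 'a']
'e': index 0 in ['e', 'c', 'a'] -> ['e', 'c', 'a']
'e': index 0 in ['e', 'c', 'a'] -> ['e', 'c', 'a']
'e': index 0 in ['e', 'c', 'a'] -> ['e', 'c', 'a']
'a': index 2 in ['e', 'c', 'a'] -> ['a', 'e', 'c']
'e': index 1 in ['a', 'e', 'c'] -> ['e', 'a', 'c']
'e': index 0 in ['e', 'a', 'c'] -> ['e', 'a', 'c']
'c': index 2 in ['e', 'a', 'c'] -> ['c', 'e', 'a']


Output: [2, 2, 1, 0, 0, 0, 2, 1, 0, 2]


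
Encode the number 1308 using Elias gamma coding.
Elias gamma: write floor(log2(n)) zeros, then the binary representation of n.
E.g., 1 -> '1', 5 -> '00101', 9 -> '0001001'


num_bits = floor(log2(1308)) + 1 = 11
leading_zeros = num_bits - 1 = 10
binary(1308) = 10100011100

Elias gamma(1308) = '0000000000' + '10100011100' = 000000000010100011100 (21 bits)


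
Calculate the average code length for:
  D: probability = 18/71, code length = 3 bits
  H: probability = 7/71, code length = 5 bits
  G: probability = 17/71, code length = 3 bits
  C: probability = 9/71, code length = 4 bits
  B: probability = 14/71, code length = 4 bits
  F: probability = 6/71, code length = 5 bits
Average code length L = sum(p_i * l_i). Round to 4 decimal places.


Weighted contributions p_i * l_i:
  D: (18/71) * 3 = 54/71
  H: (7/71) * 5 = 35/71
  G: (17/71) * 3 = 51/71
  C: (9/71) * 4 = 36/71
  B: (14/71) * 4 = 56/71
  F: (6/71) * 5 = 30/71
Sum = (54 + 35 + 51 + 36 + 56 + 30)/71 = 262/71

L = 262/71 = 3.6901 bits/symbol


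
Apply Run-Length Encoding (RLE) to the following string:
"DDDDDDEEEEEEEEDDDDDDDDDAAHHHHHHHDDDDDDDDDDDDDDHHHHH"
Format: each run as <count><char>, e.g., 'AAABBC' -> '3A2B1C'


Scanning runs left to right:
  i=0: run of 'D' x 6 -> '6D'
  i=6: run of 'E' x 8 -> '8E'
  i=14: run of 'D' x 9 -> '9D'
  i=23: run of 'A' x 2 -> '2A'
  i=25: run of 'H' x 7 -> '7H'
  i=32: run of 'D' x 14 -> '14D'
  i=46: run of 'H' x 5 -> '5H'

RLE = 6D8E9D2A7H14D5H


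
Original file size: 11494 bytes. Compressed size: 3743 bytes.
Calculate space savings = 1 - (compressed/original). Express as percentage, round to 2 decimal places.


ratio = compressed/original = 3743/11494 = 0.325648
savings = 1 - ratio = 1 - 0.325648 = 0.674352
as a percentage: 0.674352 * 100 = 67.44%

Space savings = 1 - 3743/11494 = 67.44%


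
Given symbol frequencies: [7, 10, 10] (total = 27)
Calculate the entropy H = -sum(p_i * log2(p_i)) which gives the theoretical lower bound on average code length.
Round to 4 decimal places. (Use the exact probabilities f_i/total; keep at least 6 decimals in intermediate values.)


Per-symbol terms -p_i * log2(p_i) with p_i = f_i/27:
  p = 7/27 = 0.259259: log2(p) = -1.947533, -p*log2(p) = 0.504916
  p = 10/27 = 0.370370: log2(p) = -1.432959, -p*log2(p) = 0.530726
  p = 10/27 = 0.370370: log2(p) = -1.432959, -p*log2(p) = 0.530726
H = 0.504916 + 0.530726 + 0.530726 = 1.566368

H = 1.5664 bits/symbol


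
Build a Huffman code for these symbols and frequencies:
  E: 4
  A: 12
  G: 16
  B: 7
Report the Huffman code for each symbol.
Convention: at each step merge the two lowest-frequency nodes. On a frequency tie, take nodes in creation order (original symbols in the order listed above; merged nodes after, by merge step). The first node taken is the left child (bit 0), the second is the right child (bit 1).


Huffman tree construction:
Step 1: Merge E(4) + B(7) = 11
Step 2: Merge (E+B)(11) + A(12) = 23
Step 3: Merge G(16) + ((E+B)+A)(23) = 39
Read each symbol's code off the tree from the root (left child = 0, right child = 1).

Codes:
  E: 100 (length 3)
  A: 11 (length 2)
  G: 0 (length 1)
  B: 101 (length 3)
Average code length: 73/39 = 1.8718 bits/symbol


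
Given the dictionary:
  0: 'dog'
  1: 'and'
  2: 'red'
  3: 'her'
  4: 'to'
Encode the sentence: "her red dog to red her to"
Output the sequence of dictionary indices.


Look up each word in the dictionary:
  'her' -> 3
  'red' -> 2
  'dog' -> 0
  'to' -> 4
  'red' -> 2
  'her' -> 3
  'to' -> 4

Encoded: [3, 2, 0, 4, 2, 3, 4]


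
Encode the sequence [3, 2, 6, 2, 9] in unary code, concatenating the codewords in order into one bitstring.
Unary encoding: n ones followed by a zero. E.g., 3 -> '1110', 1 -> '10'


Encode each number as n ones followed by a terminating 0:
  3 -> 1110 (4 bits)
  2 -> 110 (3 bits)
  6 -> 1111110 (7 bits)
  2 -> 110 (3 bits)
  9 -> 1111111110 (10 bits)
Total length = 4 + 3 + 7 + 3 + 10 = 27 bits.

Unary([3, 2, 6, 2, 9]) = 111011011111101101111111110 (27 bits)


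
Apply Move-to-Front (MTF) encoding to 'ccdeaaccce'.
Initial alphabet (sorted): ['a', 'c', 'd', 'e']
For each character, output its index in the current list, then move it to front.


MTF encoding:
'c': index 1 in ['a', 'c', 'd', 'e'] -> ['c', 'a', 'd', 'e']
'c': index 0 in ['c', 'a', 'd', 'e'] -> ['c', 'a', 'd', 'e']
'd': index 2 in ['c', 'a', 'd', 'e'] -> ['d', 'c', 'a', 'e']
'e': index 3 in ['d', 'c', 'a', 'e'] -> ['e', 'd', 'c', 'a']
'a': index 3 in ['e', 'd', 'c', 'a'] -> ['a', 'e', 'd', 'c']
'a': index 0 in ['a', 'e', 'd', 'c'] -> ['a', 'e', 'd', 'c']
'c': index 3 in ['a', 'e', 'd', 'c'] -> ['c', 'a', 'e', 'd']
'c': index 0 in ['c', 'a', 'e', 'd'] -> ['c', 'a', 'e', 'd']
'c': index 0 in ['c', 'a', 'e', 'd'] -> ['c', 'a', 'e', 'd']
'e': index 2 in ['c', 'a', 'e', 'd'] -> ['e', 'c', 'a', 'd']


Output: [1, 0, 2, 3, 3, 0, 3, 0, 0, 2]


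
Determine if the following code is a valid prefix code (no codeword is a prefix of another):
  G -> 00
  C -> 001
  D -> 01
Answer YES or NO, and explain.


Checking each pair (does one codeword prefix another?):
  G='00' vs C='001': prefix -- VIOLATION

NO -- this is NOT a valid prefix code. G (00) is a prefix of C (001).


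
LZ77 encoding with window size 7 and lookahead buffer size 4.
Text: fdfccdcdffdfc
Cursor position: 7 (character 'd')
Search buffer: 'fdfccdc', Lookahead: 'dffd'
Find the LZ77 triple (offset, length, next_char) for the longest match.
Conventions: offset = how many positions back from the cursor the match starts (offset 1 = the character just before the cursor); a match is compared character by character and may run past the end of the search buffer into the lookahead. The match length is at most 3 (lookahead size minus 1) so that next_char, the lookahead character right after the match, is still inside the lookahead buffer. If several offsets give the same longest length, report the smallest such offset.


Try each offset into the search buffer:
  offset=1 (pos 6, char 'c'): match length 0
  offset=2 (pos 5, char 'd'): match length 1
  offset=3 (pos 4, char 'c'): match length 0
  offset=4 (pos 3, char 'c'): match length 0
  offset=5 (pos 2, char 'f'): match length 0
  offset=6 (pos 1, char 'd'): match length 2
  offset=7 (pos 0, char 'f'): match length 0
Longest match has length 2 at offset 6.
next_char = character at position 7 + 2 = 9 -> 'f'

Best match: offset=6, length=2 (matching 'df' starting at position 1)
LZ77 triple: (6, 2, 'f')


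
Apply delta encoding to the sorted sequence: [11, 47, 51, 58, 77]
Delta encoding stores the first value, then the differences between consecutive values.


First value: 11
Deltas:
  47 - 11 = 36
  51 - 47 = 4
  58 - 51 = 7
  77 - 58 = 19


Delta encoded: [11, 36, 4, 7, 19]


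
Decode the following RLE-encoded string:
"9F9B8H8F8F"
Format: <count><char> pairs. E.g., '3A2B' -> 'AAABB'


Expanding each <count><char> pair:
  9F -> 'FFFFFFFFF'
  9B -> 'BBBBBBBBB'
  8H -> 'HHHHHHHH'
  8F -> 'FFFFFFFF'
  8F -> 'FFFFFFFF'

Decoded = FFFFFFFFFBBBBBBBBBHHHHHHHHFFFFFFFFFFFFFFFF


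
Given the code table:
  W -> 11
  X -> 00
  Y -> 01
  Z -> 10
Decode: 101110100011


Decoding:
10 -> Z
11 -> W
10 -> Z
10 -> Z
00 -> X
11 -> W


Result: ZWZZXW


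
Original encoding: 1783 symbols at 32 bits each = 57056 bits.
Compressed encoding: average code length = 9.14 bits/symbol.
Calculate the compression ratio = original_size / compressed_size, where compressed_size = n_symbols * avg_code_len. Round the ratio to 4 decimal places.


original_size = n_symbols * orig_bits = 1783 * 32 = 57056 bits
compressed_size = n_symbols * avg_code_len = 1783 * 9.14 = 16296.62 bits
ratio = original_size / compressed_size = 57056 / 16296.62 = 3.5011

Compression ratio = 3.5011


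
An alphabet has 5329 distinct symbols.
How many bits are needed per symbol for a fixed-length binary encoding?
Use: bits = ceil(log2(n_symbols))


log2(5329) = 12.3796
Bracket: 2^12 = 4096 < 5329 <= 2^13 = 8192
So ceil(log2(5329)) = 13

bits = ceil(log2(5329)) = ceil(12.3796) = 13 bits


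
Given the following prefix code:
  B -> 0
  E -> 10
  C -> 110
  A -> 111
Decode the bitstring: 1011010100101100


Decoding step by step:
Bits 10 -> E
Bits 110 -> C
Bits 10 -> E
Bits 10 -> E
Bits 0 -> B
Bits 10 -> E
Bits 110 -> C
Bits 0 -> B


Decoded message: ECEEBECB


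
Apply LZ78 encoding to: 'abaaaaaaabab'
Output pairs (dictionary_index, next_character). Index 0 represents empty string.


LZ78 encoding steps:
Dictionary: {0: ''}
Step 1: w='' (idx 0), next='a' -> output (0, 'a'), add 'a' as idx 1
Step 2: w='' (idx 0), next='b' -> output (0, 'b'), add 'b' as idx 2
Step 3: w='a' (idx 1), next='a' -> output (1, 'a'), add 'aa' as idx 3
Step 4: w='aa' (idx 3), next='a' -> output (3, 'a'), add 'aaa' as idx 4
Step 5: w='aa' (idx 3), next='b' -> output (3, 'b'), add 'aab' as idx 5
Step 6: w='a' (idx 1), next='b' -> output (1, 'b'), add 'ab' as idx 6


Encoded: [(0, 'a'), (0, 'b'), (1, 'a'), (3, 'a'), (3, 'b'), (1, 'b')]


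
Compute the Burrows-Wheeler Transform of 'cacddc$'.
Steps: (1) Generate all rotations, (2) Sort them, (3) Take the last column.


Rotations (sorted):
  0: $cacddc -> last char: c
  1: acddc$c -> last char: c
  2: c$cacdd -> last char: d
  3: cacddc$ -> last char: $
  4: cddc$ca -> last char: a
  5: dc$cacd -> last char: d
  6: ddc$cac -> last char: c


BWT = ccd$adc


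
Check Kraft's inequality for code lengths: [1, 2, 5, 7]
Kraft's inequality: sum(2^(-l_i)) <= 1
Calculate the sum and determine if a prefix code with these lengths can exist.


Sum = 2^(-1) + 2^(-2) + 2^(-5) + 2^(-7)
    = 0.5 + 0.25 + 0.03125 + 0.0078125
    = 101/128 = 0.7890625
Since 0.7890625 <= 1, Kraft's inequality IS satisfied.
A prefix code with these lengths CAN exist.

Kraft sum = 0.7890625. Satisfied.


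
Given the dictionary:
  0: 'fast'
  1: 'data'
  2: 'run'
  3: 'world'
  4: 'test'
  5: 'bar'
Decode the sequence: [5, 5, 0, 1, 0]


Look up each index in the dictionary:
  5 -> 'bar'
  5 -> 'bar'
  0 -> 'fast'
  1 -> 'data'
  0 -> 'fast'

Decoded: "bar bar fast data fast"


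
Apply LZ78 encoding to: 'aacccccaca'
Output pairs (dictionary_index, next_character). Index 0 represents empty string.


LZ78 encoding steps:
Dictionary: {0: ''}
Step 1: w='' (idx 0), next='a' -> output (0, 'a'), add 'a' as idx 1
Step 2: w='a' (idx 1), next='c' -> output (1, 'c'), add 'ac' as idx 2
Step 3: w='' (idx 0), next='c' -> output (0, 'c'), add 'c' as idx 3
Step 4: w='c' (idx 3), next='c' -> output (3, 'c'), add 'cc' as idx 4
Step 5: w='c' (idx 3), next='a' -> output (3, 'a'), add 'ca' as idx 5
Step 6: w='ca' (idx 5), end of input -> output (5, '')


Encoded: [(0, 'a'), (1, 'c'), (0, 'c'), (3, 'c'), (3, 'a'), (5, '')]


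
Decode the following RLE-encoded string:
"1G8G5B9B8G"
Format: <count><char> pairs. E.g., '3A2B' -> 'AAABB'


Expanding each <count><char> pair:
  1G -> 'G'
  8G -> 'GGGGGGGG'
  5B -> 'BBBBB'
  9B -> 'BBBBBBBBB'
  8G -> 'GGGGGGGG'

Decoded = GGGGGGGGGBBBBBBBBBBBBBBGGGGGGGG


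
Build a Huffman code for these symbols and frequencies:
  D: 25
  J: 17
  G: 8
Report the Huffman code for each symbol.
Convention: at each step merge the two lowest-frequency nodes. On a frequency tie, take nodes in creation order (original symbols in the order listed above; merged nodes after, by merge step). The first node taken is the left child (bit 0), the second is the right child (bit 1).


Huffman tree construction:
Step 1: Merge G(8) + J(17) = 25
Step 2: Merge D(25) + (G+J)(25) = 50
Read each symbol's code off the tree from the root (left child = 0, right child = 1).

Codes:
  D: 0 (length 1)
  J: 11 (length 2)
  G: 10 (length 2)
Average code length: 75/50 = 1.5000 bits/symbol


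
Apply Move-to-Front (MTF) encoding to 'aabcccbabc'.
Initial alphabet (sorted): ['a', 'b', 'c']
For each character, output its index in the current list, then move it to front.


MTF encoding:
'a': index 0 in ['a', 'b', 'c'] -> ['a', 'b', 'c']
'a': index 0 in ['a', 'b', 'c'] -> ['a', 'b', 'c']
'b': index 1 in ['a', 'b', 'c'] -> ['b', 'a', 'c']
'c': index 2 in ['b', 'a', 'c'] -> ['c', 'b', 'a']
'c': index 0 in ['c', 'b', 'a'] -> ['c', 'b', 'a']
'c': index 0 in ['c', 'b', 'a'] -> ['c', 'b', 'a']
'b': index 1 in ['c', 'b', 'a'] -> ['b', 'c', 'a']
'a': index 2 in ['b', 'c', 'a'] -> ['a', 'b', 'c']
'b': index 1 in ['a', 'b', 'c'] -> ['b', 'a', 'c']
'c': index 2 in ['b', 'a', 'c'] -> ['c', 'b', 'a']


Output: [0, 0, 1, 2, 0, 0, 1, 2, 1, 2]


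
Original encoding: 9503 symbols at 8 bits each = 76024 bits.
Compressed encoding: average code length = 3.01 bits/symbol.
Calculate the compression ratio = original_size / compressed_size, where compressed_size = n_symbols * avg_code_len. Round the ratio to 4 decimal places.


original_size = n_symbols * orig_bits = 9503 * 8 = 76024 bits
compressed_size = n_symbols * avg_code_len = 9503 * 3.01 = 28604.03 bits
ratio = original_size / compressed_size = 76024 / 28604.03 = 2.6578

Compression ratio = 2.6578


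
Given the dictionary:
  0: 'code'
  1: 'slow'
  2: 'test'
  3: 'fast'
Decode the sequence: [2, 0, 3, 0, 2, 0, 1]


Look up each index in the dictionary:
  2 -> 'test'
  0 -> 'code'
  3 -> 'fast'
  0 -> 'code'
  2 -> 'test'
  0 -> 'code'
  1 -> 'slow'

Decoded: "test code fast code test code slow"


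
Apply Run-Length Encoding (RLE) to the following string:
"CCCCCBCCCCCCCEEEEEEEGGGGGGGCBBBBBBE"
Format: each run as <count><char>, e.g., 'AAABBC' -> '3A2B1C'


Scanning runs left to right:
  i=0: run of 'C' x 5 -> '5C'
  i=5: run of 'B' x 1 -> '1B'
  i=6: run of 'C' x 7 -> '7C'
  i=13: run of 'E' x 7 -> '7E'
  i=20: run of 'G' x 7 -> '7G'
  i=27: run of 'C' x 1 -> '1C'
  i=28: run of 'B' x 6 -> '6B'
  i=34: run of 'E' x 1 -> '1E'

RLE = 5C1B7C7E7G1C6B1E


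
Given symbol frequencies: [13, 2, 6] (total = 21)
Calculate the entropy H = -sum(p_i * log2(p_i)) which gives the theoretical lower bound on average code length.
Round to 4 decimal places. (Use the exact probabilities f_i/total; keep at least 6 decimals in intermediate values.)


Per-symbol terms -p_i * log2(p_i) with p_i = f_i/21:
  p = 13/21 = 0.619048: log2(p) = -0.691878, -p*log2(p) = 0.428305
  p = 2/21 = 0.095238: log2(p) = -3.392317, -p*log2(p) = 0.323078
  p = 6/21 = 0.285714: log2(p) = -1.807355, -p*log2(p) = 0.516387
H = 0.428305 + 0.323078 + 0.516387 = 1.267770

H = 1.2678 bits/symbol


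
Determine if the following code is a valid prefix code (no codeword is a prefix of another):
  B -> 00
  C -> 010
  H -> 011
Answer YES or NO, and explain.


Checking each pair (does one codeword prefix another?):
  B='00' vs C='010': no prefix
  B='00' vs H='011': no prefix
  C='010' vs B='00': no prefix
  C='010' vs H='011': no prefix
  H='011' vs B='00': no prefix
  H='011' vs C='010': no prefix
No violation found over all pairs.

YES -- this is a valid prefix code. No codeword is a prefix of any other codeword.


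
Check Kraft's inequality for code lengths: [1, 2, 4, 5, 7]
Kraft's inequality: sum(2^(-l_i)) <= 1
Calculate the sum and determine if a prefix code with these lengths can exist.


Sum = 2^(-1) + 2^(-2) + 2^(-4) + 2^(-5) + 2^(-7)
    = 0.5 + 0.25 + 0.0625 + 0.03125 + 0.0078125
    = 109/128 = 0.8515625
Since 0.8515625 <= 1, Kraft's inequality IS satisfied.
A prefix code with these lengths CAN exist.

Kraft sum = 0.8515625. Satisfied.


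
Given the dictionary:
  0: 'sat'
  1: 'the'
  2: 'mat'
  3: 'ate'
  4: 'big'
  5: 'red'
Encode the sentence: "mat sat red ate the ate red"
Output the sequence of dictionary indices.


Look up each word in the dictionary:
  'mat' -> 2
  'sat' -> 0
  'red' -> 5
  'ate' -> 3
  'the' -> 1
  'ate' -> 3
  'red' -> 5

Encoded: [2, 0, 5, 3, 1, 3, 5]


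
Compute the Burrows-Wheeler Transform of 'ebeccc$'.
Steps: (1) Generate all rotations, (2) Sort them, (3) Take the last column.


Rotations (sorted):
  0: $ebeccc -> last char: c
  1: beccc$e -> last char: e
  2: c$ebecc -> last char: c
  3: cc$ebec -> last char: c
  4: ccc$ebe -> last char: e
  5: ebeccc$ -> last char: $
  6: eccc$eb -> last char: b


BWT = cecce$b


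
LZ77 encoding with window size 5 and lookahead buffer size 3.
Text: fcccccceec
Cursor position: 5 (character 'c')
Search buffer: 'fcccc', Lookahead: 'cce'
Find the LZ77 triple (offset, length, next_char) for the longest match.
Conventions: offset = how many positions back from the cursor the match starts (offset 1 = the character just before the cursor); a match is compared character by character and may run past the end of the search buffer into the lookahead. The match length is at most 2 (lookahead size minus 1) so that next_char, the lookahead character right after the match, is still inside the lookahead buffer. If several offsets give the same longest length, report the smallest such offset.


Try each offset into the search buffer:
  offset=1 (pos 4, char 'c'): match length 2
  offset=2 (pos 3, char 'c'): match length 2
  offset=3 (pos 2, char 'c'): match length 2
  offset=4 (pos 1, char 'c'): match length 2
  offset=5 (pos 0, char 'f'): match length 0
Longest match has length 2, found at offsets 1, 2, 3, 4; take the smallest, offset 1.
next_char = character at position 5 + 2 = 7 -> 'e'

Best match: offset=1, length=2 (matching 'cc' starting at position 4)
LZ77 triple: (1, 2, 'e')


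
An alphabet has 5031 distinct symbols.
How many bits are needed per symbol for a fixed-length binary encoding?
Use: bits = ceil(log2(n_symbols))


log2(5031) = 12.2966
Bracket: 2^12 = 4096 < 5031 <= 2^13 = 8192
So ceil(log2(5031)) = 13

bits = ceil(log2(5031)) = ceil(12.2966) = 13 bits


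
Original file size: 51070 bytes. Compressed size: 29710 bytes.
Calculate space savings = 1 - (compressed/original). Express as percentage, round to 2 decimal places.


ratio = compressed/original = 29710/51070 = 0.581751
savings = 1 - ratio = 1 - 0.581751 = 0.418249
as a percentage: 0.418249 * 100 = 41.82%

Space savings = 1 - 29710/51070 = 41.82%


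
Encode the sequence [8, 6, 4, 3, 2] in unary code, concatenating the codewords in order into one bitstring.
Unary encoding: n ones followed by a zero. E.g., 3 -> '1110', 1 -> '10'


Encode each number as n ones followed by a terminating 0:
  8 -> 111111110 (9 bits)
  6 -> 1111110 (7 bits)
  4 -> 11110 (5 bits)
  3 -> 1110 (4 bits)
  2 -> 110 (3 bits)
Total length = 9 + 7 + 5 + 4 + 3 = 28 bits.

Unary([8, 6, 4, 3, 2]) = 1111111101111110111101110110 (28 bits)


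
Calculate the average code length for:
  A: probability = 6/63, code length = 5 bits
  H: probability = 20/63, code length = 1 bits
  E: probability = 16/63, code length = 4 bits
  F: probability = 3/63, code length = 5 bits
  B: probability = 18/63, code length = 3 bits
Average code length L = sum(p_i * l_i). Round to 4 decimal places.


Weighted contributions p_i * l_i:
  A: (6/63) * 5 = 30/63
  H: (20/63) * 1 = 20/63
  E: (16/63) * 4 = 64/63
  F: (3/63) * 5 = 15/63
  B: (18/63) * 3 = 54/63
Sum = (30 + 20 + 64 + 15 + 54)/63 = 183/63

L = 183/63 = 2.9048 bits/symbol


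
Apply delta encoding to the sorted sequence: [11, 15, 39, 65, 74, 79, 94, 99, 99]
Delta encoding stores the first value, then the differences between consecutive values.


First value: 11
Deltas:
  15 - 11 = 4
  39 - 15 = 24
  65 - 39 = 26
  74 - 65 = 9
  79 - 74 = 5
  94 - 79 = 15
  99 - 94 = 5
  99 - 99 = 0


Delta encoded: [11, 4, 24, 26, 9, 5, 15, 5, 0]


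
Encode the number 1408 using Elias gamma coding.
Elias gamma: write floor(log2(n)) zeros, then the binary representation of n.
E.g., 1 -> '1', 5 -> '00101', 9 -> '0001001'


num_bits = floor(log2(1408)) + 1 = 11
leading_zeros = num_bits - 1 = 10
binary(1408) = 10110000000

Elias gamma(1408) = '0000000000' + '10110000000' = 000000000010110000000 (21 bits)


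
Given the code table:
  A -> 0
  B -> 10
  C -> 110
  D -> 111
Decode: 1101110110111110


Decoding:
110 -> C
111 -> D
0 -> A
110 -> C
111 -> D
110 -> C


Result: CDACDC


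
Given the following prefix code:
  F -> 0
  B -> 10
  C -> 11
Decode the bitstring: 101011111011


Decoding step by step:
Bits 10 -> B
Bits 10 -> B
Bits 11 -> C
Bits 11 -> C
Bits 10 -> B
Bits 11 -> C


Decoded message: BBCCBC


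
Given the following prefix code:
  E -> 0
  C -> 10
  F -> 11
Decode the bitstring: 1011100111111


Decoding step by step:
Bits 10 -> C
Bits 11 -> F
Bits 10 -> C
Bits 0 -> E
Bits 11 -> F
Bits 11 -> F
Bits 11 -> F


Decoded message: CFCEFFF


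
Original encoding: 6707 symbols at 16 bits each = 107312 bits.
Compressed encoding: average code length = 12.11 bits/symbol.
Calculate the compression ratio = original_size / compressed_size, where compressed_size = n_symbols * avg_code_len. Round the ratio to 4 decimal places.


original_size = n_symbols * orig_bits = 6707 * 16 = 107312 bits
compressed_size = n_symbols * avg_code_len = 6707 * 12.11 = 81221.77 bits
ratio = original_size / compressed_size = 107312 / 81221.77 = 1.3212

Compression ratio = 1.3212


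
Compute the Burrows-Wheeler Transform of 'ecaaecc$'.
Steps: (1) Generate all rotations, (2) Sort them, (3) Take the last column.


Rotations (sorted):
  0: $ecaaecc -> last char: c
  1: aaecc$ec -> last char: c
  2: aecc$eca -> last char: a
  3: c$ecaaec -> last char: c
  4: caaecc$e -> last char: e
  5: cc$ecaae -> last char: e
  6: ecaaecc$ -> last char: $
  7: ecc$ecaa -> last char: a


BWT = ccacee$a


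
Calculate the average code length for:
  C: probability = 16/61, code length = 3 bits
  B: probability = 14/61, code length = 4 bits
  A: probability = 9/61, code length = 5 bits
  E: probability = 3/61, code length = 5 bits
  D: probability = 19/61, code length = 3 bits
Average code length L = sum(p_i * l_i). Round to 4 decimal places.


Weighted contributions p_i * l_i:
  C: (16/61) * 3 = 48/61
  B: (14/61) * 4 = 56/61
  A: (9/61) * 5 = 45/61
  E: (3/61) * 5 = 15/61
  D: (19/61) * 3 = 57/61
Sum = (48 + 56 + 45 + 15 + 57)/61 = 221/61

L = 221/61 = 3.6230 bits/symbol


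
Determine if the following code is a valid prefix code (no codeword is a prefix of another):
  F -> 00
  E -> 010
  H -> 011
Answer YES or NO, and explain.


Checking each pair (does one codeword prefix another?):
  F='00' vs E='010': no prefix
  F='00' vs H='011': no prefix
  E='010' vs F='00': no prefix
  E='010' vs H='011': no prefix
  H='011' vs F='00': no prefix
  H='011' vs E='010': no prefix
No violation found over all pairs.

YES -- this is a valid prefix code. No codeword is a prefix of any other codeword.


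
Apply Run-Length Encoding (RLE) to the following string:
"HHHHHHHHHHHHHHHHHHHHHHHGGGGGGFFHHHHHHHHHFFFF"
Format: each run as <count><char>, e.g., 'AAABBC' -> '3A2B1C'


Scanning runs left to right:
  i=0: run of 'H' x 23 -> '23H'
  i=23: run of 'G' x 6 -> '6G'
  i=29: run of 'F' x 2 -> '2F'
  i=31: run of 'H' x 9 -> '9H'
  i=40: run of 'F' x 4 -> '4F'

RLE = 23H6G2F9H4F


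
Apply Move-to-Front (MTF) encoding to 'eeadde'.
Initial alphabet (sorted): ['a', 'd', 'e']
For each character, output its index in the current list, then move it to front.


MTF encoding:
'e': index 2 in ['a', 'd', 'e'] -> ['e', 'a', 'd']
'e': index 0 in ['e', 'a', 'd'] -> ['e', 'a', 'd']
'a': index 1 in ['e', 'a', 'd'] -> ['a', 'e', 'd']
'd': index 2 in ['a', 'e', 'd'] -> ['d', 'a', 'e']
'd': index 0 in ['d', 'a', 'e'] -> ['d', 'a', 'e']
'e': index 2 in ['d', 'a', 'e'] -> ['e', 'd', 'a']


Output: [2, 0, 1, 2, 0, 2]


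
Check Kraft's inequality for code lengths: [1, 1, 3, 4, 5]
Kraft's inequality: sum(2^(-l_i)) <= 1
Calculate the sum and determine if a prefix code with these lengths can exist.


Sum = 2^(-1) + 2^(-1) + 2^(-3) + 2^(-4) + 2^(-5)
    = 0.5 + 0.5 + 0.125 + 0.0625 + 0.03125
    = 39/32 = 1.21875
Since 1.21875 > 1, Kraft's inequality is NOT satisfied.
A prefix code with these lengths CANNOT exist.

Kraft sum = 1.21875. Not satisfied.


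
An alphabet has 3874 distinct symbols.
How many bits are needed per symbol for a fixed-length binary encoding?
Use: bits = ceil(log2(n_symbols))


log2(3874) = 11.9196
Bracket: 2^11 = 2048 < 3874 <= 2^12 = 4096
So ceil(log2(3874)) = 12

bits = ceil(log2(3874)) = ceil(11.9196) = 12 bits


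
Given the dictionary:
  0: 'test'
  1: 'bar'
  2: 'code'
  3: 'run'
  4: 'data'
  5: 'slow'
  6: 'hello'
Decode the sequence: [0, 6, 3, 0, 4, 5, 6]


Look up each index in the dictionary:
  0 -> 'test'
  6 -> 'hello'
  3 -> 'run'
  0 -> 'test'
  4 -> 'data'
  5 -> 'slow'
  6 -> 'hello'

Decoded: "test hello run test data slow hello"


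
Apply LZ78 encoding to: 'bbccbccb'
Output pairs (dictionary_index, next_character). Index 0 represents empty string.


LZ78 encoding steps:
Dictionary: {0: ''}
Step 1: w='' (idx 0), next='b' -> output (0, 'b'), add 'b' as idx 1
Step 2: w='b' (idx 1), next='c' -> output (1, 'c'), add 'bc' as idx 2
Step 3: w='' (idx 0), next='c' -> output (0, 'c'), add 'c' as idx 3
Step 4: w='bc' (idx 2), next='c' -> output (2, 'c'), add 'bcc' as idx 4
Step 5: w='b' (idx 1), end of input -> output (1, '')


Encoded: [(0, 'b'), (1, 'c'), (0, 'c'), (2, 'c'), (1, '')]


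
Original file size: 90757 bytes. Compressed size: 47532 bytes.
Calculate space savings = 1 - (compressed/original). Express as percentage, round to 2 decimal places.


ratio = compressed/original = 47532/90757 = 0.523728
savings = 1 - ratio = 1 - 0.523728 = 0.476272
as a percentage: 0.476272 * 100 = 47.63%

Space savings = 1 - 47532/90757 = 47.63%


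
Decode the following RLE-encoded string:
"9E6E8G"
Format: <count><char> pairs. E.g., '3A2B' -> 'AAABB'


Expanding each <count><char> pair:
  9E -> 'EEEEEEEEE'
  6E -> 'EEEEEE'
  8G -> 'GGGGGGGG'

Decoded = EEEEEEEEEEEEEEEGGGGGGGG


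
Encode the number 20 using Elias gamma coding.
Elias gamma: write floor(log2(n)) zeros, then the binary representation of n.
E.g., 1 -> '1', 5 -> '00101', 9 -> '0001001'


num_bits = floor(log2(20)) + 1 = 5
leading_zeros = num_bits - 1 = 4
binary(20) = 10100

Elias gamma(20) = '0000' + '10100' = 000010100 (9 bits)


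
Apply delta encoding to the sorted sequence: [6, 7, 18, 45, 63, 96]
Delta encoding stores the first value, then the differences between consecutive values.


First value: 6
Deltas:
  7 - 6 = 1
  18 - 7 = 11
  45 - 18 = 27
  63 - 45 = 18
  96 - 63 = 33


Delta encoded: [6, 1, 11, 27, 18, 33]


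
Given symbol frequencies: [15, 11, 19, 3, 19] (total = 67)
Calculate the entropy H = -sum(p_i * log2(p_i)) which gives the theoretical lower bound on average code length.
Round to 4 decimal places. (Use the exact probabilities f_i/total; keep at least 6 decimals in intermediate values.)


Per-symbol terms -p_i * log2(p_i) with p_i = f_i/67:
  p = 15/67 = 0.223881: log2(p) = -2.159199, -p*log2(p) = 0.483403
  p = 11/67 = 0.164179: log2(p) = -2.606658, -p*log2(p) = 0.427959
  p = 19/67 = 0.283582: log2(p) = -1.818162, -p*log2(p) = 0.515598
  p = 3/67 = 0.044776: log2(p) = -4.481127, -p*log2(p) = 0.200647
  p = 19/67 = 0.283582: log2(p) = -1.818162, -p*log2(p) = 0.515598
H = 0.483403 + 0.427959 + 0.515598 + 0.200647 + 0.515598 = 2.143205

H = 2.1432 bits/symbol


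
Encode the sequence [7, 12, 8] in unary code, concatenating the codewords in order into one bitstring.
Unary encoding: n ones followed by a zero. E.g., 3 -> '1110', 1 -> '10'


Encode each number as n ones followed by a terminating 0:
  7 -> 11111110 (8 bits)
  12 -> 1111111111110 (13 bits)
  8 -> 111111110 (9 bits)
Total length = 8 + 13 + 9 = 30 bits.

Unary([7, 12, 8]) = 111111101111111111110111111110 (30 bits)


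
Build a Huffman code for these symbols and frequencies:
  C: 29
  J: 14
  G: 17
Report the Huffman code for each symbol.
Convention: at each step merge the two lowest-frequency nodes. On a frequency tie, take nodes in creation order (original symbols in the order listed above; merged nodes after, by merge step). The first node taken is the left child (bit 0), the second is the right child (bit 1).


Huffman tree construction:
Step 1: Merge J(14) + G(17) = 31
Step 2: Merge C(29) + (J+G)(31) = 60
Read each symbol's code off the tree from the root (left child = 0, right child = 1).

Codes:
  C: 0 (length 1)
  J: 10 (length 2)
  G: 11 (length 2)
Average code length: 91/60 = 1.5167 bits/symbol


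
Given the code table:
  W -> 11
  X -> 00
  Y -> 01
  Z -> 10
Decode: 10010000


Decoding:
10 -> Z
01 -> Y
00 -> X
00 -> X


Result: ZYXX


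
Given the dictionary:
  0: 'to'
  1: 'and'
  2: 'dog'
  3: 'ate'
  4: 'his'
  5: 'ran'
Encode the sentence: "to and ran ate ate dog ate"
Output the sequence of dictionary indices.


Look up each word in the dictionary:
  'to' -> 0
  'and' -> 1
  'ran' -> 5
  'ate' -> 3
  'ate' -> 3
  'dog' -> 2
  'ate' -> 3

Encoded: [0, 1, 5, 3, 3, 2, 3]


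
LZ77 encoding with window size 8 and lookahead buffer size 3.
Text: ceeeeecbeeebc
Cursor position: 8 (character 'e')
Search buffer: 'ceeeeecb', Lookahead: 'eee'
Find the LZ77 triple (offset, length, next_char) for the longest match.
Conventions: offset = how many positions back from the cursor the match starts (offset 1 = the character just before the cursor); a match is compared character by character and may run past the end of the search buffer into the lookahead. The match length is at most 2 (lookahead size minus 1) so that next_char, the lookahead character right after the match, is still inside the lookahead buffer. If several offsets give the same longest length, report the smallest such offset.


Try each offset into the search buffer:
  offset=1 (pos 7, char 'b'): match length 0
  offset=2 (pos 6, char 'c'): match length 0
  offset=3 (pos 5, char 'e'): match length 1
  offset=4 (pos 4, char 'e'): match length 2
  offset=5 (pos 3, char 'e'): match length 2
  offset=6 (pos 2, char 'e'): match length 2
  offset=7 (pos 1, char 'e'): match length 2
  offset=8 (pos 0, char 'c'): match length 0
Longest match has length 2, found at offsets 4, 5, 6, 7; take the smallest, offset 4.
next_char = character at position 8 + 2 = 10 -> 'e'

Best match: offset=4, length=2 (matching 'ee' starting at position 4)
LZ77 triple: (4, 2, 'e')


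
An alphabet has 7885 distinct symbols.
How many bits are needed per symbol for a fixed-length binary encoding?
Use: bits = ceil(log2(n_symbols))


log2(7885) = 12.9449
Bracket: 2^12 = 4096 < 7885 <= 2^13 = 8192
So ceil(log2(7885)) = 13

bits = ceil(log2(7885)) = ceil(12.9449) = 13 bits


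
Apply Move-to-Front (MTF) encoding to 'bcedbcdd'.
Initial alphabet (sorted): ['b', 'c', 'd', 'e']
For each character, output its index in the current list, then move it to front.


MTF encoding:
'b': index 0 in ['b', 'c', 'd', 'e'] -> ['b', 'c', 'd', 'e']
'c': index 1 in ['b', 'c', 'd', 'e'] -> ['c', 'b', 'd', 'e']
'e': index 3 in ['c', 'b', 'd', 'e'] -> ['e', 'c', 'b', 'd']
'd': index 3 in ['e', 'c', 'b', 'd'] -> ['d', 'e', 'c', 'b']
'b': index 3 in ['d', 'e', 'c', 'b'] -> ['b', 'd', 'e', 'c']
'c': index 3 in ['b', 'd', 'e', 'c'] -> ['c', 'b', 'd', 'e']
'd': index 2 in ['c', 'b', 'd', 'e'] -> ['d', 'c', 'b', 'e']
'd': index 0 in ['d', 'c', 'b', 'e'] -> ['d', 'c', 'b', 'e']


Output: [0, 1, 3, 3, 3, 3, 2, 0]


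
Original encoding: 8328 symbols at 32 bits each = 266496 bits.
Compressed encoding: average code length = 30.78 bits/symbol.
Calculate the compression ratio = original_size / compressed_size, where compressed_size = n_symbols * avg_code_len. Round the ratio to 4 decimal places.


original_size = n_symbols * orig_bits = 8328 * 32 = 266496 bits
compressed_size = n_symbols * avg_code_len = 8328 * 30.78 = 256335.84 bits
ratio = original_size / compressed_size = 266496 / 256335.84 = 1.0396

Compression ratio = 1.0396


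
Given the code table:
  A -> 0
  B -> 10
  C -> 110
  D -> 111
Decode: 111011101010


Decoding:
111 -> D
0 -> A
111 -> D
0 -> A
10 -> B
10 -> B


Result: DADABB


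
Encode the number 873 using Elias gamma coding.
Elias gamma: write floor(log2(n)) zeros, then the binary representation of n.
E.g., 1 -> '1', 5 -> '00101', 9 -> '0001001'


num_bits = floor(log2(873)) + 1 = 10
leading_zeros = num_bits - 1 = 9
binary(873) = 1101101001

Elias gamma(873) = '000000000' + '1101101001' = 0000000001101101001 (19 bits)


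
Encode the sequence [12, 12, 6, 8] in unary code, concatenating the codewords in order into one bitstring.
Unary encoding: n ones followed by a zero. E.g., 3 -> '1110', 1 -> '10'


Encode each number as n ones followed by a terminating 0:
  12 -> 1111111111110 (13 bits)
  12 -> 1111111111110 (13 bits)
  6 -> 1111110 (7 bits)
  8 -> 111111110 (9 bits)
Total length = 13 + 13 + 7 + 9 = 42 bits.

Unary([12, 12, 6, 8]) = 111111111111011111111111101111110111111110 (42 bits)
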